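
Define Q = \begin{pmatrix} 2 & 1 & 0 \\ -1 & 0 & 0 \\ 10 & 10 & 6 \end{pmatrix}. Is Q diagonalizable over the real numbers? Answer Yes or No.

No

Characteristic polynomial: p(t) = t^3 - 8t^2 + 13t - 6 = (t - 6)(t - 1)^2.
t = 1 has algebraic multiplicity 2; rank(Q − 1I) = 2, so geometric multiplicity = 1.
Geometric multiplicity < algebraic multiplicity, so Q is not diagonalizable.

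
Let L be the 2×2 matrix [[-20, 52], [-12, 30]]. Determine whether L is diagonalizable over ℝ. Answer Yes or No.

Yes

Characteristic polynomial: p(λ) = λ^2 - 10λ + 24 = (λ - 6)(λ - 4).
All 2 eigenvalues are distinct, so L is diagonalizable.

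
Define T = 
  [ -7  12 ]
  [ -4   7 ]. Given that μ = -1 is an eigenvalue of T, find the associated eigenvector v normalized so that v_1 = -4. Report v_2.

-2

T + 1I = [[-6, 12], [-4, 8]].
Solving (T + 1I)v = 0 gives the eigenspace spanned by (-4, -2).
With v_1 = -4, v = (-4, -2), so v_2 = -2.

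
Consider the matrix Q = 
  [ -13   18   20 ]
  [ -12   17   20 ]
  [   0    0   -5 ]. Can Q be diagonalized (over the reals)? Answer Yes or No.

Yes

Characteristic polynomial: p(s) = s^3 + s^2 - 25s - 25 = (s - 5)(s + 1)(s + 5).
All 3 eigenvalues are distinct, so Q is diagonalizable.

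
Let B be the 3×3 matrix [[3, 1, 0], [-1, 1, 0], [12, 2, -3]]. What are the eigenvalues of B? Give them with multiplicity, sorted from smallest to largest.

Characteristic polynomial: p(s) = s^3 - s^2 - 8s + 12 = (s - 2)^2(s + 3).
Roots (with multiplicity): -3, 2, 2.

-3, 2, 2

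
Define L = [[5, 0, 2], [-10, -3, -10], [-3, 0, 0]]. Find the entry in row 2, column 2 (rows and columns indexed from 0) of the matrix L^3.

Characteristic polynomial: r^3 - 2r^2 - 9r + 18 = (r - 3)(r - 2)(r + 3), so the eigenvalues are -3, 2, 3.
r=3: eigenvector (1, 0, -1).
r=-3: eigenvector (0, 1, 0).
r=2: eigenvector (-2, -2, 3).
P = [[1, 0, -2], [0, 1, -2], [-1, 0, 3]], D = diag(3, -3, 2), P⁻¹ = [[3, 0, 2], [2, 1, 2], [1, 0, 1]].
L³ = P·diag(27, -27, 8)·P⁻¹ = [[65, 0, 38], [-70, -27, -70], [-57, 0, -30]].
The requested entry is -30.

-30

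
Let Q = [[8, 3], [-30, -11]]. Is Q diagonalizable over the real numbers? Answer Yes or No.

Yes

Characteristic polynomial: p(μ) = μ^2 + 3μ + 2 = (μ + 1)(μ + 2).
All 2 eigenvalues are distinct, so Q is diagonalizable.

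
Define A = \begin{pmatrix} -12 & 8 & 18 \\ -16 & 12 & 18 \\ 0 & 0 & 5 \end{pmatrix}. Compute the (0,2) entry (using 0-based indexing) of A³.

Characteristic polynomial: μ^3 - 5μ^2 - 16μ + 80 = (μ - 5)(μ - 4)(μ + 4), so the eigenvalues are -4, 4, 5.
μ=4: eigenvector (-1, -2, 0).
μ=5: eigenvector (2, 2, 1).
μ=-4: eigenvector (1, 1, 0).
P = [[-1, 2, 1], [-2, 2, 1], [0, 1, 0]], D = diag(4, 5, -4), P⁻¹ = [[1, -1, 0], [0, 0, 1], [2, -1, -2]].
A³ = P·diag(64, 125, -64)·P⁻¹ = [[-192, 128, 378], [-256, 192, 378], [0, 0, 125]].
The requested entry is 378.

378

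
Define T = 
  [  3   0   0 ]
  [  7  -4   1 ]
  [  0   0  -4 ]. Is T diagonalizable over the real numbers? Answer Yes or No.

No

Characteristic polynomial: p(λ) = λ^3 + 5λ^2 - 8λ - 48 = (λ - 3)(λ + 4)^2.
λ = -4 has algebraic multiplicity 2; rank(T + 4I) = 2, so geometric multiplicity = 1.
Geometric multiplicity < algebraic multiplicity, so T is not diagonalizable.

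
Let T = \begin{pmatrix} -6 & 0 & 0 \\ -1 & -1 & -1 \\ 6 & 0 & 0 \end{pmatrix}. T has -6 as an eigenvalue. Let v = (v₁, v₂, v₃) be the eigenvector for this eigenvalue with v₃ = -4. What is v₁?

T + 6I = [[0, 0, 0], [-1, 5, -1], [6, 0, 6]].
Solving (T + 6I)v = 0 gives the eigenspace spanned by (4, 0, -4).
With v₃ = -4, v = (4, 0, -4), so v₁ = 4.

4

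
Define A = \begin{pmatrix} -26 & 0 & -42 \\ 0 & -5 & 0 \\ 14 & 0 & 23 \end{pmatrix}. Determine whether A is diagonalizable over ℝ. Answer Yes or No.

Characteristic polynomial: p(μ) = μ^3 + 8μ^2 + 5μ - 50 = (μ - 2)(μ + 5)^2.
μ = -5 has algebraic multiplicity 2; rank(A + 5I) = 1, so geometric multiplicity = 2.
Every eigenvalue has geometric = algebraic multiplicity, so A is diagonalizable.

Yes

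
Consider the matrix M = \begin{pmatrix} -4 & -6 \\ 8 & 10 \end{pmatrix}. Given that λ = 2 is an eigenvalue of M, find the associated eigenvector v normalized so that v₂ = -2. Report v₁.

M − 2I = [[-6, -6], [8, 8]].
Solving (M − 2I)v = 0 gives the eigenspace spanned by (2, -2).
With v₂ = -2, v = (2, -2), so v₁ = 2.

2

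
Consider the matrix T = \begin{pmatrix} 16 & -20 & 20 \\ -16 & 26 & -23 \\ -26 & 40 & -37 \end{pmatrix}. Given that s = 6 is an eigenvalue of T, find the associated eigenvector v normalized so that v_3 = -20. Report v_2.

-15

T − 6I = [[10, -20, 20], [-16, 20, -23], [-26, 40, -43]].
Solving (T − 6I)v = 0 gives the eigenspace spanned by (10, -15, -20).
With v_3 = -20, v = (10, -15, -20), so v_2 = -15.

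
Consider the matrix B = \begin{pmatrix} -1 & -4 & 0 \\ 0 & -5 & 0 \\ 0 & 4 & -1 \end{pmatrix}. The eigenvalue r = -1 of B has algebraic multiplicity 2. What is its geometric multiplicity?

2

B + 1I = [[0, -4, 0], [0, -4, 0], [0, 4, 0]].
This matrix has rank 1, so its null space has dimension 3 − 1 = 2.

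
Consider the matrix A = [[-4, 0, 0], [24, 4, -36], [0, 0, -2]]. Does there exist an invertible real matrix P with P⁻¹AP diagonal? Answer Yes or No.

Characteristic polynomial: p(λ) = λ^3 + 2λ^2 - 16λ - 32 = (λ - 4)(λ + 2)(λ + 4).
All 3 eigenvalues are distinct, so A is diagonalizable.

Yes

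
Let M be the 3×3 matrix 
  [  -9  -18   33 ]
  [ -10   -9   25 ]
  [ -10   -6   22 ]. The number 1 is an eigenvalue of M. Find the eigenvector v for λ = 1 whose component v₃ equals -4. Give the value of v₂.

M − 1I = [[-10, -18, 33], [-10, -10, 25], [-10, -6, 21]].
Solving (M − 1I)v = 0 gives the eigenspace spanned by (-6, -4, -4).
With v₃ = -4, v = (-6, -4, -4), so v₂ = -4.

-4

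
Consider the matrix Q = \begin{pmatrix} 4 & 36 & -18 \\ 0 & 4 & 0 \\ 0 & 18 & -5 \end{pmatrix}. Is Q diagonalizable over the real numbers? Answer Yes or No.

Characteristic polynomial: p(r) = r^3 - 3r^2 - 24r + 80 = (r - 4)^2(r + 5).
r = 4 has algebraic multiplicity 2; rank(Q − 4I) = 1, so geometric multiplicity = 2.
Every eigenvalue has geometric = algebraic multiplicity, so Q is diagonalizable.

Yes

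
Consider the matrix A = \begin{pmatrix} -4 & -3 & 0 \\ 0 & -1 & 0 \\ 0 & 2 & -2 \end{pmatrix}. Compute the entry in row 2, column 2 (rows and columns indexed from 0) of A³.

Characteristic polynomial: s^3 + 7s^2 + 14s + 8 = (s + 1)(s + 2)(s + 4), so the eigenvalues are -4, -2, -1.
s=-4: eigenvector (1, 0, 0).
s=-1: eigenvector (-1, 1, 2).
s=-2: eigenvector (0, 0, 1).
P = [[1, -1, 0], [0, 1, 0], [0, 2, 1]], D = diag(-4, -1, -2), P⁻¹ = [[1, 1, 0], [0, 1, 0], [0, -2, 1]].
A³ = P·diag(-64, -1, -8)·P⁻¹ = [[-64, -63, 0], [0, -1, 0], [0, 14, -8]].
The requested entry is -8.

-8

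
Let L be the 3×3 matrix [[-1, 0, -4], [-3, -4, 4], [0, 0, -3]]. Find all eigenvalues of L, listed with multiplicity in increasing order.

-4, -3, -1

Characteristic polynomial: p(λ) = λ^3 + 8λ^2 + 19λ + 12 = (λ + 1)(λ + 3)(λ + 4).
Roots (with multiplicity): -4, -3, -1.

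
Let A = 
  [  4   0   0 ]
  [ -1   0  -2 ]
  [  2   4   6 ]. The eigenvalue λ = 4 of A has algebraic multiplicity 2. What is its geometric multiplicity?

1

A − 4I = [[0, 0, 0], [-1, -4, -2], [2, 4, 2]].
This matrix has rank 2, so its null space has dimension 3 − 2 = 1.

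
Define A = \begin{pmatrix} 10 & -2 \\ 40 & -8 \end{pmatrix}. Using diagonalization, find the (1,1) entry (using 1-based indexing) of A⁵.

Characteristic polynomial: λ^2 - 2λ = λ(λ - 2), so the eigenvalues are 0, 2.
λ=2: eigenvector (1, 4).
λ=0: eigenvector (1, 5).
P = [[1, 1], [4, 5]], D = diag(2, 0), P⁻¹ = [[5, -1], [-4, 1]].
A⁵ = P·diag(32, 0)·P⁻¹ = [[160, -32], [640, -128]].
The requested entry is 160.

160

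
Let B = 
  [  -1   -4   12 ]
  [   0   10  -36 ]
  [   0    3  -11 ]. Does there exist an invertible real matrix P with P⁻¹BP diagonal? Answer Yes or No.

Yes

Characteristic polynomial: p(λ) = λ^3 + 2λ^2 - λ - 2 = (λ - 1)(λ + 1)(λ + 2).
All 3 eigenvalues are distinct, so B is diagonalizable.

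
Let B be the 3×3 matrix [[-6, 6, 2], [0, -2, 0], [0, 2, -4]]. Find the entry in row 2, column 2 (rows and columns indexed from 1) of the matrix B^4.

16

Characteristic polynomial: r^3 + 12r^2 + 44r + 48 = (r + 2)(r + 4)(r + 6), so the eigenvalues are -6, -4, -2.
r=-6: eigenvector (1, 0, 0).
r=-4: eigenvector (1, 0, 1).
r=-2: eigenvector (2, 1, 1).
P = [[1, 1, 2], [0, 0, 1], [0, 1, 1]], D = diag(-6, -4, -2), P⁻¹ = [[1, -1, -1], [0, -1, 1], [0, 1, 0]].
B⁴ = P·diag(1296, 256, 16)·P⁻¹ = [[1296, -1520, -1040], [0, 16, 0], [0, -240, 256]].
The requested entry is 16.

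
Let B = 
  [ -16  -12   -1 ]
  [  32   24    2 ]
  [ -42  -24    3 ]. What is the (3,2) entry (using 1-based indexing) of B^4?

Characteristic polynomial: t^3 - 11t^2 + 30t = t(t - 6)(t - 5), so the eigenvalues are 0, 5, 6.
t=6: eigenvector (1, -2, 2).
t=5: eigenvector (1, -2, 3).
t=0: eigenvector (2, -3, 4).
P = [[1, 1, 2], [-2, -2, -3], [2, 3, 4]], D = diag(6, 5, 0), P⁻¹ = [[-1, -2, -1], [-2, 0, 1], [2, 1, 0]].
B⁴ = P·diag(1296, 625, 0)·P⁻¹ = [[-2546, -2592, -671], [5092, 5184, 1342], [-6342, -5184, -717]].
The requested entry is -5184.

-5184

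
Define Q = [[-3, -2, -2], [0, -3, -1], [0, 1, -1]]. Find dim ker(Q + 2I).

Q + 2I = [[-1, -2, -2], [0, -1, -1], [0, 1, 1]].
This matrix has rank 2, so its null space has dimension 3 − 2 = 1.

1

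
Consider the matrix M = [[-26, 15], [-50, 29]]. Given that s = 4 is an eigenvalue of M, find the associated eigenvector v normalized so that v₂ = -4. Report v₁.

M − 4I = [[-30, 15], [-50, 25]].
Solving (M − 4I)v = 0 gives the eigenspace spanned by (-2, -4).
With v₂ = -4, v = (-2, -4), so v₁ = -2.

-2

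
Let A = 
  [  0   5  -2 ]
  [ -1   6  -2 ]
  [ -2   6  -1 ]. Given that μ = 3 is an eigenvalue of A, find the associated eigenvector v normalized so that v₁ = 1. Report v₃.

A − 3I = [[-3, 5, -2], [-1, 3, -2], [-2, 6, -4]].
Solving (A − 3I)v = 0 gives the eigenspace spanned by (1, 1, 1).
With v₁ = 1, v = (1, 1, 1), so v₃ = 1.

1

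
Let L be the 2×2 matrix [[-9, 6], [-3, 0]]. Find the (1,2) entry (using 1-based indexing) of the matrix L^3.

Characteristic polynomial: r^2 + 9r + 18 = (r + 3)(r + 6), so the eigenvalues are -6, -3.
r=-3: eigenvector (-1, -1).
r=-6: eigenvector (2, 1).
P = [[-1, 2], [-1, 1]], D = diag(-3, -6), P⁻¹ = [[1, -2], [1, -1]].
L³ = P·diag(-27, -216)·P⁻¹ = [[-405, 378], [-189, 162]].
The requested entry is 378.

378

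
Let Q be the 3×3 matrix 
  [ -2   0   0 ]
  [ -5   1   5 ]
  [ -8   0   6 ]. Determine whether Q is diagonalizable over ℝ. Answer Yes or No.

Yes

Characteristic polynomial: p(λ) = λ^3 - 5λ^2 - 8λ + 12 = (λ - 6)(λ - 1)(λ + 2).
All 3 eigenvalues are distinct, so Q is diagonalizable.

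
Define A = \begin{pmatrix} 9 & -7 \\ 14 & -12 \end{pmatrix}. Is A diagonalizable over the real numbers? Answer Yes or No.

Yes

Characteristic polynomial: p(s) = s^2 + 3s - 10 = (s - 2)(s + 5).
All 2 eigenvalues are distinct, so A is diagonalizable.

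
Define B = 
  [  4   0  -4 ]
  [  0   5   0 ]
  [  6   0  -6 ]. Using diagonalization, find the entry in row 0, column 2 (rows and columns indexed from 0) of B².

Characteristic polynomial: t^3 - 3t^2 - 10t = t(t - 5)(t + 2), so the eigenvalues are -2, 0, 5.
t=0: eigenvector (1, 0, 1).
t=5: eigenvector (0, 1, 0).
t=-2: eigenvector (2, 0, 3).
P = [[1, 0, 2], [0, 1, 0], [1, 0, 3]], D = diag(0, 5, -2), P⁻¹ = [[3, 0, -2], [0, 1, 0], [-1, 0, 1]].
B² = P·diag(0, 25, 4)·P⁻¹ = [[-8, 0, 8], [0, 25, 0], [-12, 0, 12]].
The requested entry is 8.

8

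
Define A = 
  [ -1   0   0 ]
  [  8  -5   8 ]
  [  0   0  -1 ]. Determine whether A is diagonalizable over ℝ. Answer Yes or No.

Characteristic polynomial: p(s) = s^3 + 7s^2 + 11s + 5 = (s + 1)^2(s + 5).
s = -1 has algebraic multiplicity 2; rank(A + 1I) = 1, so geometric multiplicity = 2.
Every eigenvalue has geometric = algebraic multiplicity, so A is diagonalizable.

Yes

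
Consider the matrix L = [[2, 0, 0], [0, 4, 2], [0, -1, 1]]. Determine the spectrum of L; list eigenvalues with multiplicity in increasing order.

Characteristic polynomial: p(λ) = λ^3 - 7λ^2 + 16λ - 12 = (λ - 3)(λ - 2)^2.
Roots (with multiplicity): 2, 2, 3.

2, 2, 3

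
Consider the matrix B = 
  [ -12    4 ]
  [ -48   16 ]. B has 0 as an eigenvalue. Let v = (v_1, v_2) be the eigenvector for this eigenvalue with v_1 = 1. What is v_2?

B = [[-12, 4], [-48, 16]].
Solving (B)v = 0 gives the eigenspace spanned by (1, 3).
With v_1 = 1, v = (1, 3), so v_2 = 3.

3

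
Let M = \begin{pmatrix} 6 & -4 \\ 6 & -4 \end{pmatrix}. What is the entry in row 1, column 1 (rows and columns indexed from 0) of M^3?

-16

Characteristic polynomial: r^2 - 2r = r(r - 2), so the eigenvalues are 0, 2.
r=2: eigenvector (1, 1).
r=0: eigenvector (2, 3).
P = [[1, 2], [1, 3]], D = diag(2, 0), P⁻¹ = [[3, -2], [-1, 1]].
M³ = P·diag(8, 0)·P⁻¹ = [[24, -16], [24, -16]].
The requested entry is -16.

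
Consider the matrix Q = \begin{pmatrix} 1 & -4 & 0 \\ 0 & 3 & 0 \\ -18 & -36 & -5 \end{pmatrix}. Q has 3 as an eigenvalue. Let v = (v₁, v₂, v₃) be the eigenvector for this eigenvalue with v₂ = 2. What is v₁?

Q − 3I = [[-2, -4, 0], [0, 0, 0], [-18, -36, -8]].
Solving (Q − 3I)v = 0 gives the eigenspace spanned by (-4, 2, 0).
With v₂ = 2, v = (-4, 2, 0), so v₁ = -4.

-4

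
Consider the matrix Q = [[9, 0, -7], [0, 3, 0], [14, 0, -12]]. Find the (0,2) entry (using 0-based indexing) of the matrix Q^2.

21

Characteristic polynomial: s^3 - 19s + 30 = (s - 3)(s - 2)(s + 5), so the eigenvalues are -5, 2, 3.
s=2: eigenvector (1, 0, 1).
s=3: eigenvector (0, 1, 0).
s=-5: eigenvector (1, 0, 2).
P = [[1, 0, 1], [0, 1, 0], [1, 0, 2]], D = diag(2, 3, -5), P⁻¹ = [[2, 0, -1], [0, 1, 0], [-1, 0, 1]].
Q² = P·diag(4, 9, 25)·P⁻¹ = [[-17, 0, 21], [0, 9, 0], [-42, 0, 46]].
The requested entry is 21.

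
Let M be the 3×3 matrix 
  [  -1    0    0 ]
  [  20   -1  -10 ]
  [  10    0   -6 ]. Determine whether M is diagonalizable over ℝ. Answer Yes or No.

Characteristic polynomial: p(s) = s^3 + 8s^2 + 13s + 6 = (s + 1)^2(s + 6).
s = -1 has algebraic multiplicity 2; rank(M + 1I) = 1, so geometric multiplicity = 2.
Every eigenvalue has geometric = algebraic multiplicity, so M is diagonalizable.

Yes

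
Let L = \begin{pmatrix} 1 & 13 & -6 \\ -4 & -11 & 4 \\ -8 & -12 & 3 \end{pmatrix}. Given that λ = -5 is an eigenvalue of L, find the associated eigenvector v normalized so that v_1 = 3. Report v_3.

L + 5I = [[6, 13, -6], [-4, -6, 4], [-8, -12, 8]].
Solving (L + 5I)v = 0 gives the eigenspace spanned by (3, 0, 3).
With v_1 = 3, v = (3, 0, 3), so v_3 = 3.

3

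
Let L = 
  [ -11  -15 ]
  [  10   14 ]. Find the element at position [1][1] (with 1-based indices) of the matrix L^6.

Characteristic polynomial: μ^2 - 3μ - 4 = (μ - 4)(μ + 1), so the eigenvalues are -1, 4.
μ=4: eigenvector (1, -1).
μ=-1: eigenvector (3, -2).
P = [[1, 3], [-1, -2]], D = diag(4, -1), P⁻¹ = [[-2, -3], [1, 1]].
L⁶ = P·diag(4096, 1)·P⁻¹ = [[-8189, -12285], [8190, 12286]].
The requested entry is -8189.

-8189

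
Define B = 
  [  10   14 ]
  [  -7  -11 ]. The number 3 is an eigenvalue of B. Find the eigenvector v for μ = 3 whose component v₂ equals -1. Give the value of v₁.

B − 3I = [[7, 14], [-7, -14]].
Solving (B − 3I)v = 0 gives the eigenspace spanned by (2, -1).
With v₂ = -1, v = (2, -1), so v₁ = 2.

2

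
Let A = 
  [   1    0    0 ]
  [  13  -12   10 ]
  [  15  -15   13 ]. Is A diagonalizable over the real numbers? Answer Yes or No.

Characteristic polynomial: p(t) = t^3 - 2t^2 - 5t + 6 = (t - 3)(t - 1)(t + 2).
All 3 eigenvalues are distinct, so A is diagonalizable.

Yes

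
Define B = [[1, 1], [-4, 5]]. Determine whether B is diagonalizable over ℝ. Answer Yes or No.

No

Characteristic polynomial: p(r) = r^2 - 6r + 9 = (r - 3)^2.
r = 3 has algebraic multiplicity 2; rank(B − 3I) = 1, so geometric multiplicity = 1.
Geometric multiplicity < algebraic multiplicity, so B is not diagonalizable.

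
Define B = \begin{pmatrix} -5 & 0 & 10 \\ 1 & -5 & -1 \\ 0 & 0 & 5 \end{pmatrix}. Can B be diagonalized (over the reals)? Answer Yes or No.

Characteristic polynomial: p(s) = s^3 + 5s^2 - 25s - 125 = (s - 5)(s + 5)^2.
s = -5 has algebraic multiplicity 2; rank(B + 5I) = 2, so geometric multiplicity = 1.
Geometric multiplicity < algebraic multiplicity, so B is not diagonalizable.

No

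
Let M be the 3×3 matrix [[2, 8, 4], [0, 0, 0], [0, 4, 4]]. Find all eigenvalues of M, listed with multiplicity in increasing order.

Characteristic polynomial: p(s) = s^3 - 6s^2 + 8s = s(s - 4)(s - 2).
Roots (with multiplicity): 0, 2, 4.

0, 2, 4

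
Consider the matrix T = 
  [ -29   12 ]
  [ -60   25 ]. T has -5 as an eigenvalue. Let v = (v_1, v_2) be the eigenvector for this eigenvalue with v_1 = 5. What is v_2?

T + 5I = [[-24, 12], [-60, 30]].
Solving (T + 5I)v = 0 gives the eigenspace spanned by (5, 10).
With v_1 = 5, v = (5, 10), so v_2 = 10.

10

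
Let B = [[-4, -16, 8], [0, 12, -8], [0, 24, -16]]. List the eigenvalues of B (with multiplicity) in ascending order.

-4, -4, 0

Characteristic polynomial: p(μ) = μ^3 + 8μ^2 + 16μ = μ(μ + 4)^2.
Roots (with multiplicity): -4, -4, 0.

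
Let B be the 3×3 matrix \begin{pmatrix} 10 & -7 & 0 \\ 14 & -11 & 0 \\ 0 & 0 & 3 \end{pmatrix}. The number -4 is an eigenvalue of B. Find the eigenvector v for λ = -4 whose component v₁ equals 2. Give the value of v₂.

B + 4I = [[14, -7, 0], [14, -7, 0], [0, 0, 7]].
Solving (B + 4I)v = 0 gives the eigenspace spanned by (2, 4, 0).
With v₁ = 2, v = (2, 4, 0), so v₂ = 4.

4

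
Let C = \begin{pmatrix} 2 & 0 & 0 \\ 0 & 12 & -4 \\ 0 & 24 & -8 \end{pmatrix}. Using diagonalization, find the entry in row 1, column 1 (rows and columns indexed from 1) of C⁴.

Characteristic polynomial: s^3 - 6s^2 + 8s = s(s - 4)(s - 2), so the eigenvalues are 0, 2, 4.
s=2: eigenvector (1, 0, 0).
s=0: eigenvector (0, 1, 3).
s=4: eigenvector (0, -1, -2).
P = [[1, 0, 0], [0, 1, -1], [0, 3, -2]], D = diag(2, 0, 4), P⁻¹ = [[1, 0, 0], [0, -2, 1], [0, -3, 1]].
C⁴ = P·diag(16, 0, 256)·P⁻¹ = [[16, 0, 0], [0, 768, -256], [0, 1536, -512]].
The requested entry is 16.

16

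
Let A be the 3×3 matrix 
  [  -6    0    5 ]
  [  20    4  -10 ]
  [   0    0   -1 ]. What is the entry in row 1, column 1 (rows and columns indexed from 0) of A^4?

256

Characteristic polynomial: s^3 + 3s^2 - 22s - 24 = (s - 4)(s + 1)(s + 6), so the eigenvalues are -6, -1, 4.
s=-6: eigenvector (1, -2, 0).
s=-1: eigenvector (1, -2, 1).
s=4: eigenvector (0, 1, 0).
P = [[1, 1, 0], [-2, -2, 1], [0, 1, 0]], D = diag(-6, -1, 4), P⁻¹ = [[1, 0, -1], [0, 0, 1], [2, 1, 0]].
A⁴ = P·diag(1296, 1, 256)·P⁻¹ = [[1296, 0, -1295], [-2080, 256, 2590], [0, 0, 1]].
The requested entry is 256.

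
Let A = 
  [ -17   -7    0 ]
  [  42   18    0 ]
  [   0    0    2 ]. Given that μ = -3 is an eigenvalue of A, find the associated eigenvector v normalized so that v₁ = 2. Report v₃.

A + 3I = [[-14, -7, 0], [42, 21, 0], [0, 0, 5]].
Solving (A + 3I)v = 0 gives the eigenspace spanned by (2, -4, 0).
With v₁ = 2, v = (2, -4, 0), so v₃ = 0.

0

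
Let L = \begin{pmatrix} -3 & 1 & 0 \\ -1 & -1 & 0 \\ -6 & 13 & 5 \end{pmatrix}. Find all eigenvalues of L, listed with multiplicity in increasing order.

Characteristic polynomial: p(s) = s^3 - s^2 - 16s - 20 = (s - 5)(s + 2)^2.
Roots (with multiplicity): -2, -2, 5.

-2, -2, 5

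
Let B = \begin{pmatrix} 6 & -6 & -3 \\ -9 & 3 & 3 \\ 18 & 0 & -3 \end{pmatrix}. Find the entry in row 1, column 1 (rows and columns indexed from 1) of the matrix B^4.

1296

Characteristic polynomial: t^3 - 6t^2 - 9t + 54 = (t - 6)(t - 3)(t + 3), so the eigenvalues are -3, 3, 6.
t=-3: eigenvector (0, 1, -2).
t=6: eigenvector (1, -1, 2).
t=3: eigenvector (1, -1, 3).
P = [[0, 1, 1], [1, -1, -1], [-2, 2, 3]], D = diag(-3, 6, 3), P⁻¹ = [[1, 1, 0], [1, -2, -1], [0, 2, 1]].
B⁴ = P·diag(81, 1296, 81)·P⁻¹ = [[1296, -2430, -1215], [-1215, 2511, 1215], [2430, -4860, -2349]].
The requested entry is 1296.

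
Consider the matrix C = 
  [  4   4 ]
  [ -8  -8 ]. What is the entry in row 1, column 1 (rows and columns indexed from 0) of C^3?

-128

Characteristic polynomial: λ^2 + 4λ = λ(λ + 4), so the eigenvalues are -4, 0.
λ=0: eigenvector (1, -1).
λ=-4: eigenvector (1, -2).
P = [[1, 1], [-1, -2]], D = diag(0, -4), P⁻¹ = [[2, 1], [-1, -1]].
C³ = P·diag(0, -64)·P⁻¹ = [[64, 64], [-128, -128]].
The requested entry is -128.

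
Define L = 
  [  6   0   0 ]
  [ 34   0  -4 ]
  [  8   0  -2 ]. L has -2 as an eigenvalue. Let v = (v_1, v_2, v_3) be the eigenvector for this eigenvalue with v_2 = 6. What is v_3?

L + 2I = [[8, 0, 0], [34, 2, -4], [8, 0, 0]].
Solving (L + 2I)v = 0 gives the eigenspace spanned by (0, 6, 3).
With v_2 = 6, v = (0, 6, 3), so v_3 = 3.

3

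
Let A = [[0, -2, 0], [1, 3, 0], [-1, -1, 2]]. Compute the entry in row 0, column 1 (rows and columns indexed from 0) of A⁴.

Characteristic polynomial: λ^3 - 5λ^2 + 8λ - 4 = (λ - 2)^2(λ - 1), so the eigenvalues are 1, 2, 2.
λ=1: eigenvector (2, -1, 1).
λ=2: eigenvector (-1, 1, 0).
λ=2: eigenvector (2, -2, 1).
P = [[2, -1, 2], [-1, 1, -2], [1, 0, 1]], D = diag(1, 2, 2), P⁻¹ = [[1, 1, 0], [-1, 0, 2], [-1, -1, 1]].
A⁴ = P·diag(1, 16, 16)·P⁻¹ = [[-14, -30, 0], [15, 31, 0], [-15, -15, 16]].
The requested entry is -30.

-30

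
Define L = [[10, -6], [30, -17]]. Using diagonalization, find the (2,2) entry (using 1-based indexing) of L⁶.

Characteristic polynomial: λ^2 + 7λ + 10 = (λ + 2)(λ + 5), so the eigenvalues are -5, -2.
λ=-2: eigenvector (1, 2).
λ=-5: eigenvector (2, 5).
P = [[1, 2], [2, 5]], D = diag(-2, -5), P⁻¹ = [[5, -2], [-2, 1]].
L⁶ = P·diag(64, 15625)·P⁻¹ = [[-62180, 31122], [-155610, 77869]].
The requested entry is 77869.

77869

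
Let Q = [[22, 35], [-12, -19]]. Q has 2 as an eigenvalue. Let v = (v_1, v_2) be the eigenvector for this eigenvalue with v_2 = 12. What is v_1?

Q − 2I = [[20, 35], [-12, -21]].
Solving (Q − 2I)v = 0 gives the eigenspace spanned by (-21, 12).
With v_2 = 12, v = (-21, 12), so v_1 = -21.

-21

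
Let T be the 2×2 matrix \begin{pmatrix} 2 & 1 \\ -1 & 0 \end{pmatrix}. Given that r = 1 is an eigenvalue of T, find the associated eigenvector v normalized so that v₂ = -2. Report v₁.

T − 1I = [[1, 1], [-1, -1]].
Solving (T − 1I)v = 0 gives the eigenspace spanned by (2, -2).
With v₂ = -2, v = (2, -2), so v₁ = 2.

2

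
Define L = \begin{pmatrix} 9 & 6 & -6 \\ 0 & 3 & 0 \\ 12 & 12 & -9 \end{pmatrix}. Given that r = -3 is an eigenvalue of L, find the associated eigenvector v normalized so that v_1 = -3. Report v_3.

-6

L + 3I = [[12, 6, -6], [0, 6, 0], [12, 12, -6]].
Solving (L + 3I)v = 0 gives the eigenspace spanned by (-3, 0, -6).
With v_1 = -3, v = (-3, 0, -6), so v_3 = -6.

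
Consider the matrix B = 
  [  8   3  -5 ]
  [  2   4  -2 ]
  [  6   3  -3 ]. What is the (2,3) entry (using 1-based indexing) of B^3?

-56

Characteristic polynomial: μ^3 - 9μ^2 + 26μ - 24 = (μ - 4)(μ - 3)(μ - 2), so the eigenvalues are 2, 3, 4.
μ=3: eigenvector (1, 0, 1).
μ=4: eigenvector (3, 1, 3).
μ=2: eigenvector (2, 1, 3).
P = [[1, 3, 2], [0, 1, 1], [1, 3, 3]], D = diag(3, 4, 2), P⁻¹ = [[0, -3, 1], [1, 1, -1], [-1, 0, 1]].
B³ = P·diag(27, 64, 8)·P⁻¹ = [[176, 111, -149], [56, 64, -56], [168, 111, -141]].
The requested entry is -56.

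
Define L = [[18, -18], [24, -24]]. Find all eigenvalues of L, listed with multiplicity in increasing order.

-6, 0

Characteristic polynomial: p(r) = r^2 + 6r = r(r + 6).
Roots (with multiplicity): -6, 0.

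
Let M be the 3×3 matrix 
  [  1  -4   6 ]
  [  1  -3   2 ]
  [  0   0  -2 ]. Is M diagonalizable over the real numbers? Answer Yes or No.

Characteristic polynomial: p(λ) = λ^3 + 4λ^2 + 5λ + 2 = (λ + 1)^2(λ + 2).
λ = -1 has algebraic multiplicity 2; rank(M + 1I) = 2, so geometric multiplicity = 1.
Geometric multiplicity < algebraic multiplicity, so M is not diagonalizable.

No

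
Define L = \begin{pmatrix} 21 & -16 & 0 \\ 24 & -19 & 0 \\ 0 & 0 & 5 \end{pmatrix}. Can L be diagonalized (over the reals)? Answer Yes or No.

Yes

Characteristic polynomial: p(μ) = μ^3 - 7μ^2 - 5μ + 75 = (μ - 5)^2(μ + 3).
μ = 5 has algebraic multiplicity 2; rank(L − 5I) = 1, so geometric multiplicity = 2.
Every eigenvalue has geometric = algebraic multiplicity, so L is diagonalizable.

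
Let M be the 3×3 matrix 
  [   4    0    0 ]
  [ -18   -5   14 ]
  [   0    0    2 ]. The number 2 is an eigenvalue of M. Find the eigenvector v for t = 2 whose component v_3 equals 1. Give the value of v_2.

M − 2I = [[2, 0, 0], [-18, -7, 14], [0, 0, 0]].
Solving (M − 2I)v = 0 gives the eigenspace spanned by (0, 2, 1).
With v_3 = 1, v = (0, 2, 1), so v_2 = 2.

2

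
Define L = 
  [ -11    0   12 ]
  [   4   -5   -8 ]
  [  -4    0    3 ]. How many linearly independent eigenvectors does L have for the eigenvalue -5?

2

L + 5I = [[-6, 0, 12], [4, 0, -8], [-4, 0, 8]].
This matrix has rank 1, so its null space has dimension 3 − 1 = 2.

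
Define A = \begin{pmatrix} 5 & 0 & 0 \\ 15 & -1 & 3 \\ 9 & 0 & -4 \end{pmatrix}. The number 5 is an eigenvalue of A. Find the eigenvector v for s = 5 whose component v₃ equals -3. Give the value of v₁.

-3

A − 5I = [[0, 0, 0], [15, -6, 3], [9, 0, -9]].
Solving (A − 5I)v = 0 gives the eigenspace spanned by (-3, -9, -3).
With v₃ = -3, v = (-3, -9, -3), so v₁ = -3.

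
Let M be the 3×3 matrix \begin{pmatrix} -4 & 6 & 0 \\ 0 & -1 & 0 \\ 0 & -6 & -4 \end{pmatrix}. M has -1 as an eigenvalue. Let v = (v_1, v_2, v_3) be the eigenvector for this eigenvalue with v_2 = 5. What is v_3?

-10

M + 1I = [[-3, 6, 0], [0, 0, 0], [0, -6, -3]].
Solving (M + 1I)v = 0 gives the eigenspace spanned by (10, 5, -10).
With v_2 = 5, v = (10, 5, -10), so v_3 = -10.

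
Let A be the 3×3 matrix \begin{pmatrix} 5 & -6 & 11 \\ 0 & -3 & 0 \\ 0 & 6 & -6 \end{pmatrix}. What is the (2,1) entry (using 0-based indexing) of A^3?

Characteristic polynomial: t^3 + 4t^2 - 27t - 90 = (t - 5)(t + 3)(t + 6), so the eigenvalues are -6, -3, 5.
t=5: eigenvector (1, 0, 0).
t=-3: eigenvector (2, -1, -2).
t=-6: eigenvector (1, 0, -1).
P = [[1, 2, 1], [0, -1, 0], [0, -2, -1]], D = diag(5, -3, -6), P⁻¹ = [[1, 0, 1], [0, -1, 0], [0, 2, -1]].
A³ = P·diag(125, -27, -216)·P⁻¹ = [[125, -378, 341], [0, -27, 0], [0, 378, -216]].
The requested entry is 378.

378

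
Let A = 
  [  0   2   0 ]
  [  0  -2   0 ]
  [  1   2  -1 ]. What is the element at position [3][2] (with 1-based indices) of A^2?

Characteristic polynomial: λ^3 + 3λ^2 + 2λ = λ(λ + 1)(λ + 2), so the eigenvalues are -2, -1, 0.
λ=0: eigenvector (1, 0, 1).
λ=-2: eigenvector (-1, 1, -1).
λ=-1: eigenvector (0, 0, 1).
P = [[1, -1, 0], [0, 1, 0], [1, -1, 1]], D = diag(0, -2, -1), P⁻¹ = [[1, 1, 0], [0, 1, 0], [-1, 0, 1]].
A² = P·diag(0, 4, 1)·P⁻¹ = [[0, -4, 0], [0, 4, 0], [-1, -4, 1]].
The requested entry is -4.

-4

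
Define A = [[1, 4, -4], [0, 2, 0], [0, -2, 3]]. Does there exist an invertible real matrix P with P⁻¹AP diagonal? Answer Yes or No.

Yes

Characteristic polynomial: p(s) = s^3 - 6s^2 + 11s - 6 = (s - 3)(s - 2)(s - 1).
All 3 eigenvalues are distinct, so A is diagonalizable.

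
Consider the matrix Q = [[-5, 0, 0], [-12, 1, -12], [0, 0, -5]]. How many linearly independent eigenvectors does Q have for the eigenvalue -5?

Q + 5I = [[0, 0, 0], [-12, 6, -12], [0, 0, 0]].
This matrix has rank 1, so its null space has dimension 3 − 1 = 2.

2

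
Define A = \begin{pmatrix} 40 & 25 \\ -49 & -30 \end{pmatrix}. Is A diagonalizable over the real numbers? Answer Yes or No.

Characteristic polynomial: p(λ) = λ^2 - 10λ + 25 = (λ - 5)^2.
λ = 5 has algebraic multiplicity 2; rank(A − 5I) = 1, so geometric multiplicity = 1.
Geometric multiplicity < algebraic multiplicity, so A is not diagonalizable.

No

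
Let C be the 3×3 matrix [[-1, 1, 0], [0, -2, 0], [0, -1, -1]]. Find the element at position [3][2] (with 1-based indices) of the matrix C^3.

-7

Characteristic polynomial: s^3 + 4s^2 + 5s + 2 = (s + 1)^2(s + 2), so the eigenvalues are -2, -1, -1.
s=-1: eigenvector (1, 0, -2).
s=-1: eigenvector (-1, 0, 3).
s=-2: eigenvector (-1, 1, 1).
P = [[1, -1, -1], [0, 0, 1], [-2, 3, 1]], D = diag(-1, -1, -2), P⁻¹ = [[3, 2, 1], [2, 1, 1], [0, 1, 0]].
C³ = P·diag(-1, -1, -8)·P⁻¹ = [[-1, 7, 0], [0, -8, 0], [0, -7, -1]].
The requested entry is -7.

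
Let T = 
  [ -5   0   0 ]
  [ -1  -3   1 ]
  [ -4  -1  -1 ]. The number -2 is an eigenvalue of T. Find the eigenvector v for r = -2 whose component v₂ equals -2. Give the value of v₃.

T + 2I = [[-3, 0, 0], [-1, -1, 1], [-4, -1, 1]].
Solving (T + 2I)v = 0 gives the eigenspace spanned by (0, -2, -2).
With v₂ = -2, v = (0, -2, -2), so v₃ = -2.

-2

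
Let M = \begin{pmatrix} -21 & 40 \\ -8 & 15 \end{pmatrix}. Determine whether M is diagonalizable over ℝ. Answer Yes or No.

Characteristic polynomial: p(r) = r^2 + 6r + 5 = (r + 1)(r + 5).
All 2 eigenvalues are distinct, so M is diagonalizable.

Yes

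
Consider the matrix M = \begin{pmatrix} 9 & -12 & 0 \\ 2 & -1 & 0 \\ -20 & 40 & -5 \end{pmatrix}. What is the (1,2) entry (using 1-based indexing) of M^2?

Characteristic polynomial: r^3 - 3r^2 - 25r + 75 = (r - 5)(r - 3)(r + 5), so the eigenvalues are -5, 3, 5.
r=5: eigenvector (3, 1, -2).
r=3: eigenvector (2, 1, 0).
r=-5: eigenvector (0, 0, 1).
P = [[3, 2, 0], [1, 1, 0], [-2, 0, 1]], D = diag(5, 3, -5), P⁻¹ = [[1, -2, 0], [-1, 3, 0], [2, -4, 1]].
M² = P·diag(25, 9, 25)·P⁻¹ = [[57, -96, 0], [16, -23, 0], [0, 0, 25]].
The requested entry is -96.

-96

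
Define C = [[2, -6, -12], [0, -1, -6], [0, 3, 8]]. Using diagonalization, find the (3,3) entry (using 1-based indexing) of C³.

Characteristic polynomial: t^3 - 9t^2 + 24t - 20 = (t - 5)(t - 2)^2, so the eigenvalues are 2, 2, 5.
t=2: eigenvector (0, 2, -1).
t=5: eigenvector (2, 1, -1).
t=2: eigenvector (1, 0, 0).
P = [[0, 2, 1], [2, 1, 0], [-1, -1, 0]], D = diag(2, 5, 2), P⁻¹ = [[0, 1, 1], [0, -1, -2], [1, 2, 4]].
C³ = P·diag(8, 125, 8)·P⁻¹ = [[8, -234, -468], [0, -109, -234], [0, 117, 242]].
The requested entry is 242.

242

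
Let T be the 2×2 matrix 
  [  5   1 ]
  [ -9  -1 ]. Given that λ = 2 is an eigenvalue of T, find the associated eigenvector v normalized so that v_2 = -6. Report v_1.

2

T − 2I = [[3, 1], [-9, -3]].
Solving (T − 2I)v = 0 gives the eigenspace spanned by (2, -6).
With v_2 = -6, v = (2, -6), so v_1 = 2.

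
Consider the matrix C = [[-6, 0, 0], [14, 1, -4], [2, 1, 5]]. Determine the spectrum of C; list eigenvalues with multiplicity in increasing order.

-6, 3, 3

Characteristic polynomial: p(μ) = μ^3 - 27μ + 54 = (μ - 3)^2(μ + 6).
Roots (with multiplicity): -6, 3, 3.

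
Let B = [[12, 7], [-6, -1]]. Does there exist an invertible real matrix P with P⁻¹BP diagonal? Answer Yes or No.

Characteristic polynomial: p(s) = s^2 - 11s + 30 = (s - 6)(s - 5).
All 2 eigenvalues are distinct, so B is diagonalizable.

Yes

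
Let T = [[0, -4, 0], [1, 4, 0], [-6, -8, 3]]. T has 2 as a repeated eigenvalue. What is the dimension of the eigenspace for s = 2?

1

T − 2I = [[-2, -4, 0], [1, 2, 0], [-6, -8, 1]].
This matrix has rank 2, so its null space has dimension 3 − 2 = 1.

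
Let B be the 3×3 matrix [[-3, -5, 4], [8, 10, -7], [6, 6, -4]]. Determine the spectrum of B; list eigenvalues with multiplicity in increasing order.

-1, 2, 2

Characteristic polynomial: p(t) = t^3 - 3t^2 + 4 = (t - 2)^2(t + 1).
Roots (with multiplicity): -1, 2, 2.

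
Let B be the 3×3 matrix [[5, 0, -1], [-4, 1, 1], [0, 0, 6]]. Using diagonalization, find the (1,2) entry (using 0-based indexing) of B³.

91

Characteristic polynomial: t^3 - 12t^2 + 41t - 30 = (t - 6)(t - 5)(t - 1), so the eigenvalues are 1, 5, 6.
t=5: eigenvector (1, -1, 0).
t=1: eigenvector (0, 1, 0).
t=6: eigenvector (-1, 1, 1).
P = [[1, 0, -1], [-1, 1, 1], [0, 0, 1]], D = diag(5, 1, 6), P⁻¹ = [[1, 0, 1], [1, 1, 0], [0, 0, 1]].
B³ = P·diag(125, 1, 216)·P⁻¹ = [[125, 0, -91], [-124, 1, 91], [0, 0, 216]].
The requested entry is 91.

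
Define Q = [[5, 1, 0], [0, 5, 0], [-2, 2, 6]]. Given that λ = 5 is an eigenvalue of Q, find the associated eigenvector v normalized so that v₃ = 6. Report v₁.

Q − 5I = [[0, 1, 0], [0, 0, 0], [-2, 2, 1]].
Solving (Q − 5I)v = 0 gives the eigenspace spanned by (3, 0, 6).
With v₃ = 6, v = (3, 0, 6), so v₁ = 3.

3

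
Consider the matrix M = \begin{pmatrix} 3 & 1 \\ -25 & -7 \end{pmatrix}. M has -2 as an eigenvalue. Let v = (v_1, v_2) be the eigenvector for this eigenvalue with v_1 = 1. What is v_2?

-5

M + 2I = [[5, 1], [-25, -5]].
Solving (M + 2I)v = 0 gives the eigenspace spanned by (1, -5).
With v_1 = 1, v = (1, -5), so v_2 = -5.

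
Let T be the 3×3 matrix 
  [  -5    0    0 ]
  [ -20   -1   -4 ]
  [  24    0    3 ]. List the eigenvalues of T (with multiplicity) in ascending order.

-5, -1, 3

Characteristic polynomial: p(μ) = μ^3 + 3μ^2 - 13μ - 15 = (μ - 3)(μ + 1)(μ + 5).
Roots (with multiplicity): -5, -1, 3.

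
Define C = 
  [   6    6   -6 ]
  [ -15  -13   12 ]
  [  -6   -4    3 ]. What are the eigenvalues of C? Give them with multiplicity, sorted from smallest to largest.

Characteristic polynomial: p(λ) = λ^3 + 4λ^2 + 3λ = λ(λ + 1)(λ + 3).
Roots (with multiplicity): -3, -1, 0.

-3, -1, 0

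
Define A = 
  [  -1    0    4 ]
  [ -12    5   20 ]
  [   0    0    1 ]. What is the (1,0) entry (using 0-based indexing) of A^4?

-1248

Characteristic polynomial: μ^3 - 5μ^2 - μ + 5 = (μ - 5)(μ - 1)(μ + 1), so the eigenvalues are -1, 1, 5.
μ=5: eigenvector (0, 1, 0).
μ=-1: eigenvector (1, 2, 0).
μ=1: eigenvector (2, 1, 1).
P = [[0, 1, 2], [1, 2, 1], [0, 0, 1]], D = diag(5, -1, 1), P⁻¹ = [[-2, 1, 3], [1, 0, -2], [0, 0, 1]].
A⁴ = P·diag(625, 1, 1)·P⁻¹ = [[1, 0, 0], [-1248, 625, 1872], [0, 0, 1]].
The requested entry is -1248.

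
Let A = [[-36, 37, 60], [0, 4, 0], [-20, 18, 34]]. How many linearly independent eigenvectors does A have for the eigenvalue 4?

1

A − 4I = [[-40, 37, 60], [0, 0, 0], [-20, 18, 30]].
This matrix has rank 2, so its null space has dimension 3 − 2 = 1.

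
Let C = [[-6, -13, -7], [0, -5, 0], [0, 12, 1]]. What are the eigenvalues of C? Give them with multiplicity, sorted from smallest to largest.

-6, -5, 1

Characteristic polynomial: p(t) = t^3 + 10t^2 + 19t - 30 = (t - 1)(t + 5)(t + 6).
Roots (with multiplicity): -6, -5, 1.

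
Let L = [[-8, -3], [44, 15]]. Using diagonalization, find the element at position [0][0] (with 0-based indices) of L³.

Characteristic polynomial: t^2 - 7t + 12 = (t - 4)(t - 3), so the eigenvalues are 3, 4.
t=3: eigenvector (3, -11).
t=4: eigenvector (-1, 4).
P = [[3, -1], [-11, 4]], D = diag(3, 4), P⁻¹ = [[4, 1], [11, 3]].
L³ = P·diag(27, 64)·P⁻¹ = [[-380, -111], [1628, 471]].
The requested entry is -380.

-380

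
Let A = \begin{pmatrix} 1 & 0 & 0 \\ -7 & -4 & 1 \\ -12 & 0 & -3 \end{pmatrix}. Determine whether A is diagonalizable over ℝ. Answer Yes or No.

Yes

Characteristic polynomial: p(s) = s^3 + 6s^2 + 5s - 12 = (s - 1)(s + 3)(s + 4).
All 3 eigenvalues are distinct, so A is diagonalizable.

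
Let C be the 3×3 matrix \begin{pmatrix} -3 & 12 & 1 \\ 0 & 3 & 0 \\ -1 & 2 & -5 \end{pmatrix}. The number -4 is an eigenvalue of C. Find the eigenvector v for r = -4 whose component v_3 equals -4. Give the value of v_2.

0

C + 4I = [[1, 12, 1], [0, 7, 0], [-1, 2, -1]].
Solving (C + 4I)v = 0 gives the eigenspace spanned by (4, 0, -4).
With v_3 = -4, v = (4, 0, -4), so v_2 = 0.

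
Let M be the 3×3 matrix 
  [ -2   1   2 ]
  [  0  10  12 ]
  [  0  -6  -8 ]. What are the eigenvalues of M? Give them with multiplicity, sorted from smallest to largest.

Characteristic polynomial: p(μ) = μ^3 - 12μ - 16 = (μ - 4)(μ + 2)^2.
Roots (with multiplicity): -2, -2, 4.

-2, -2, 4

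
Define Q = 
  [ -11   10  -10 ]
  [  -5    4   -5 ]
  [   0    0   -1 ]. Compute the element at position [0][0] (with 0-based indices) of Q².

71

Characteristic polynomial: t^3 + 8t^2 + 13t + 6 = (t + 1)^2(t + 6), so the eigenvalues are -6, -1, -1.
t=-1: eigenvector (1, 1, 0).
t=-6: eigenvector (-2, -1, 0).
t=-1: eigenvector (0, 1, 1).
P = [[1, -2, 0], [1, -1, 1], [0, 0, 1]], D = diag(-1, -6, -1), P⁻¹ = [[-1, 2, -2], [-1, 1, -1], [0, 0, 1]].
Q² = P·diag(1, 36, 1)·P⁻¹ = [[71, -70, 70], [35, -34, 35], [0, 0, 1]].
The requested entry is 71.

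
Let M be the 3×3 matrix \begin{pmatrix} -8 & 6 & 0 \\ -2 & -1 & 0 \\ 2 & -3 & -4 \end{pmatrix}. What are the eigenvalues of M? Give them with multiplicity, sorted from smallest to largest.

-5, -4, -4

Characteristic polynomial: p(s) = s^3 + 13s^2 + 56s + 80 = (s + 4)^2(s + 5).
Roots (with multiplicity): -5, -4, -4.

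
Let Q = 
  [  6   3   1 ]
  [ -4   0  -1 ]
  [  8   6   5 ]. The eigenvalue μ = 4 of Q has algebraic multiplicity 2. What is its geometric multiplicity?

1

Q − 4I = [[2, 3, 1], [-4, -4, -1], [8, 6, 1]].
This matrix has rank 2, so its null space has dimension 3 − 2 = 1.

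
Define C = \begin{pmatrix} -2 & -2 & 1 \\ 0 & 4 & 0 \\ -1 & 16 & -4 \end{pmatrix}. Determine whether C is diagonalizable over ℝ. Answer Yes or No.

Characteristic polynomial: p(s) = s^3 + 2s^2 - 15s - 36 = (s - 4)(s + 3)^2.
s = -3 has algebraic multiplicity 2; rank(C + 3I) = 2, so geometric multiplicity = 1.
Geometric multiplicity < algebraic multiplicity, so C is not diagonalizable.

No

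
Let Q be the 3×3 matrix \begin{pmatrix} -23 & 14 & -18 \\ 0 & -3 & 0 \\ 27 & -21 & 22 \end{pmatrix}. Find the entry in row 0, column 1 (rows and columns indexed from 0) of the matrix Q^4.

Characteristic polynomial: s^3 + 4s^2 - 17s - 60 = (s - 4)(s + 3)(s + 5), so the eigenvalues are -5, -3, 4.
s=-5: eigenvector (1, 0, -1).
s=-3: eigenvector (-2, 1, 3).
s=4: eigenvector (-2, 0, 3).
P = [[1, -2, -2], [0, 1, 0], [-1, 3, 3]], D = diag(-5, -3, 4), P⁻¹ = [[3, 0, 2], [0, 1, 0], [1, -1, 1]].
Q⁴ = P·diag(625, 81, 256)·P⁻¹ = [[1363, 350, 738], [0, 81, 0], [-1107, -525, -482]].
The requested entry is 350.

350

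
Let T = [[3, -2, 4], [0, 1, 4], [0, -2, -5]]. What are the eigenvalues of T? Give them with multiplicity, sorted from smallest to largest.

-3, -1, 3

Characteristic polynomial: p(μ) = μ^3 + μ^2 - 9μ - 9 = (μ - 3)(μ + 1)(μ + 3).
Roots (with multiplicity): -3, -1, 3.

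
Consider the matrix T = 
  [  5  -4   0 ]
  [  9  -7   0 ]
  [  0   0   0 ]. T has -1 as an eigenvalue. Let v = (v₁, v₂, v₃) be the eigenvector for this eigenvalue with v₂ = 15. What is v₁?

10

T + 1I = [[6, -4, 0], [9, -6, 0], [0, 0, 1]].
Solving (T + 1I)v = 0 gives the eigenspace spanned by (10, 15, 0).
With v₂ = 15, v = (10, 15, 0), so v₁ = 10.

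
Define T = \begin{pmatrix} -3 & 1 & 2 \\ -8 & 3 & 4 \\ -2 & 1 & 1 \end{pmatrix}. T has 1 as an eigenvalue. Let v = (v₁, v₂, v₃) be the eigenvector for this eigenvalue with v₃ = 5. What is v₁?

5

T − 1I = [[-4, 1, 2], [-8, 2, 4], [-2, 1, 0]].
Solving (T − 1I)v = 0 gives the eigenspace spanned by (5, 10, 5).
With v₃ = 5, v = (5, 10, 5), so v₁ = 5.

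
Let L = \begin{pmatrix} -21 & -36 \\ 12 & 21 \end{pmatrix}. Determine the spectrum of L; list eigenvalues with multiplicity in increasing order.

-3, 3

Characteristic polynomial: p(s) = s^2 - 9 = (s - 3)(s + 3).
Roots (with multiplicity): -3, 3.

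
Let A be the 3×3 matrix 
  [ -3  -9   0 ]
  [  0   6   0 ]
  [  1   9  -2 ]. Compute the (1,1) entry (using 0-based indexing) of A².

Characteristic polynomial: t^3 - t^2 - 24t - 36 = (t - 6)(t + 2)(t + 3), so the eigenvalues are -3, -2, 6.
t=-3: eigenvector (1, 0, -1).
t=-2: eigenvector (0, 0, 1).
t=6: eigenvector (-1, 1, 1).
P = [[1, 0, -1], [0, 0, 1], [-1, 1, 1]], D = diag(-3, -2, 6), P⁻¹ = [[1, 1, 0], [1, 0, 1], [0, 1, 0]].
A² = P·diag(9, 4, 36)·P⁻¹ = [[9, -27, 0], [0, 36, 0], [-5, 27, 4]].
The requested entry is 36.

36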